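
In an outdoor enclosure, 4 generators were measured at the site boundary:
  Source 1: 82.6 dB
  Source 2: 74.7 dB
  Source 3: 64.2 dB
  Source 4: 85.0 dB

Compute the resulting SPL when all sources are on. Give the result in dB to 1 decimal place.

Sum in the linear (power) domain: Σ 10^(Lᵢ/10) = 10^(82.6/10) + 10^(74.7/10) + 10^(64.2/10) + 10^(85.0/10) = 5.303e+08.
L_total = 10·log₁₀(5.303e+08) = 87.2 dB.

87.2 dB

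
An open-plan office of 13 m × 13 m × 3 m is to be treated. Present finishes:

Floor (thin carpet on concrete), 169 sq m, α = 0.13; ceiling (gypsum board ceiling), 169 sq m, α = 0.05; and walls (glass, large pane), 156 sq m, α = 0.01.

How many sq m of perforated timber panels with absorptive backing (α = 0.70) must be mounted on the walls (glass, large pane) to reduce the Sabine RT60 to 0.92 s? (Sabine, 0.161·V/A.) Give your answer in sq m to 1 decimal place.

Total absorption A₁ = 169×0.13 + 169×0.05 + 156×0.01
  = 21.970 + 8.450 + 1.560 = 31.980 sq m sabins.
Required A₂ = 0.161·507/0.92 = 88.725 sabins.
Absorption to add: 88.725 − 31.980 = 56.745 sabins.
Net gain per sq m: Δα = 0.70 − 0.01 = 0.69.
Panel area = 56.745 / 0.69 = 82.2 sq m.

82.2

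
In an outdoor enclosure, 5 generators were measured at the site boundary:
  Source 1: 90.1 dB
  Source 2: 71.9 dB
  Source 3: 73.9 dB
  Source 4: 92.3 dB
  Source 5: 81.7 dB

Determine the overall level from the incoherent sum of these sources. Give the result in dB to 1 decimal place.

Sum in the linear (power) domain: Σ 10^(Lᵢ/10) = 10^(90.1/10) + 10^(71.9/10) + 10^(73.9/10) + 10^(92.3/10) + 10^(81.7/10) = 2.909e+09.
L_total = 10·log₁₀(2.909e+09) = 94.6 dB.

94.6 dB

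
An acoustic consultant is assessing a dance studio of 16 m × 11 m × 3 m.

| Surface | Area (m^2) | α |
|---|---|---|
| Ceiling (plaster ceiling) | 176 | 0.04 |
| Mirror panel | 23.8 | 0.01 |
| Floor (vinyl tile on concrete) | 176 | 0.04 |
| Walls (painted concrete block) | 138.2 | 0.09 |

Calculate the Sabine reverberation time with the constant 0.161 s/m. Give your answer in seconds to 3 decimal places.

Equivalent absorption area: A = 176×0.04 + 23.8×0.01 + 176×0.04 + 138.2×0.09 = 26.756 m^2.
Volume V = 16 × 11 × 3 = 528 m³.
RT60 = 0.161 · V / A = 0.161 × 528 / 26.756 = 3.177 s.

3.177 sec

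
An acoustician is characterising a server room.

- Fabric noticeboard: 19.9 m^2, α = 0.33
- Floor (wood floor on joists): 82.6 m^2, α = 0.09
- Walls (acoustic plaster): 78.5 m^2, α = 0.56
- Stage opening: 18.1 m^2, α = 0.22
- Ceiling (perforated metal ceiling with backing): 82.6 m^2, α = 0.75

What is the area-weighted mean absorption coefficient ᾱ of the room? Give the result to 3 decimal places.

0.440

Total surface area S = 281.7 m^2.
Σ(Sᵢαᵢ) = 19.9*0.33 + 82.6*0.09 + 78.5*0.56 + 18.1*0.22 + 82.6*0.75 = 123.893.
ᾱ = 123.893 / 281.7 = 0.440.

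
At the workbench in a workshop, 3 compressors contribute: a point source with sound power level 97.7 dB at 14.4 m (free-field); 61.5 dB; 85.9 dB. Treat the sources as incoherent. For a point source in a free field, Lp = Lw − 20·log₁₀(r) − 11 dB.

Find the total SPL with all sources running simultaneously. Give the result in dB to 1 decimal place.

85.9 dB

Source at 14.4 m: Lp = 97.7 − 20·log₁₀(14.4) − 11 = 63.5 dB.
Sum in the linear (power) domain: Σ 10^(Lᵢ/10) = 10^(63.5/10) + 10^(61.5/10) + 10^(85.9/10) = 3.927e+08.
Combined level = 10 log₁₀(3.927e+08) = 85.9 dB.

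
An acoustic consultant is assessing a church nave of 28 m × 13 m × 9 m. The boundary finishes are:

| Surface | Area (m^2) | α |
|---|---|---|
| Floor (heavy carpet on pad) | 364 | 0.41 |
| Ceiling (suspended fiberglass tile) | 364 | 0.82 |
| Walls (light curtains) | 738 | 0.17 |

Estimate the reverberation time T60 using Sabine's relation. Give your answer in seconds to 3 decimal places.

0.920 s

Summing Sᵢαᵢ: 149.240 + 298.480 + 125.460 → A = 573.180 sabins.
Room volume: 3276 m³.
T = 0.161 V/A = 0.161·3276/573.180 = 0.920 s.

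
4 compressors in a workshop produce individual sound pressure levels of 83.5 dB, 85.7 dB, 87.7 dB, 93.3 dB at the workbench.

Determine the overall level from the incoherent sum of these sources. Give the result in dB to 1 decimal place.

95.2 dB

Converting to relative power and adding: 10^(83.5/10) + 10^(85.7/10) + 10^(87.7/10) + 10^(93.3/10) = 3.322e+09.
Combined level = 10 log₁₀(3.322e+09) = 95.2 dB.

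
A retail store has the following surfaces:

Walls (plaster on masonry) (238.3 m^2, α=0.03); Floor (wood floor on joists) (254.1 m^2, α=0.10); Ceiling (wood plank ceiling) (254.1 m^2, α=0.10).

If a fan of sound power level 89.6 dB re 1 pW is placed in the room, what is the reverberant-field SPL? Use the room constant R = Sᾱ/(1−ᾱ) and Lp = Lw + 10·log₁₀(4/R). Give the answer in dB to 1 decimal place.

77.6 dB

Σ(Sᵢαᵢ) = 238.3×0.03 + 254.1×0.10 + 254.1×0.10 = 57.969; total area S = 746.5 m^2.
ᾱ = 57.969/746.5 = 0.0777; R = Sᾱ/(1−ᾱ) = 57.969/(1−0.0777) = 62.853 m^2.
Lp = 89.6 + 10·log₁₀(4/62.853) = 89.6 + (-11.96) = 77.6 dB.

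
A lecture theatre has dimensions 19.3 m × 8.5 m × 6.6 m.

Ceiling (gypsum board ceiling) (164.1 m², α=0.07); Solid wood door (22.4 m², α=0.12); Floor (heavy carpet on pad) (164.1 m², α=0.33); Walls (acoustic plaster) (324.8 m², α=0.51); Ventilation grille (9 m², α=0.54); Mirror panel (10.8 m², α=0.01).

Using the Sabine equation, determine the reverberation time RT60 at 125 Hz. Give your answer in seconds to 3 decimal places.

Equivalent absorption area: A = 164.1×0.07 + 22.4×0.12 + 164.1×0.33 + 324.8×0.51 + 9×0.54 + 10.8×0.01 = 238.944 m².
Volume V = 19.3 × 8.5 × 6.6 = 1082.73 m³.
T = 0.161 V/A = 0.161·1082.73/238.944 = 0.730 s.

0.730 seconds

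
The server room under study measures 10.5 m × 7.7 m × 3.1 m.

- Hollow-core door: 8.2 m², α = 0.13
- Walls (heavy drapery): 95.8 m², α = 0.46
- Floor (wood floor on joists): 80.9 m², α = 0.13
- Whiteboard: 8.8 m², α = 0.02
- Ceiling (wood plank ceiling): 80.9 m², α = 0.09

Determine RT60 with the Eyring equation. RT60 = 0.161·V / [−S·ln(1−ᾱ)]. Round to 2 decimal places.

S = Σ Sᵢ = 274.6 m².
Σ(Sᵢαᵢ) = 8.2×0.13 + 95.8×0.46 + 80.9×0.13 + 8.8×0.02 + 80.9×0.09 = 63.108.
ᾱ = 63.108 / 274.6 = 0.2298.
Eyring denominator: −S ln(1−ᾱ) = 71.699.
V = 10.5 × 7.7 × 3.1 = 250.635 m³.
RT60 = 0.161 × 250.635 / 71.699 = 0.56 s.

0.56 sec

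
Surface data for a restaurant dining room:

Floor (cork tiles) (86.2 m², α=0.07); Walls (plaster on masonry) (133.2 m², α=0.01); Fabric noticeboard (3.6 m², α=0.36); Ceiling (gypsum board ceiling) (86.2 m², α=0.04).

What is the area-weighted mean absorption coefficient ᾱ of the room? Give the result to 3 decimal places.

S = Σ Sᵢ = 86.2 + 133.2 + 3.6 + 86.2 = 309.2 m².
Σ(Sᵢαᵢ) = 86.2·0.07 + 133.2·0.01 + 3.6·0.36 + 86.2·0.04 = 12.110.
ᾱ = 12.110 / 309.2 = 0.039.

0.039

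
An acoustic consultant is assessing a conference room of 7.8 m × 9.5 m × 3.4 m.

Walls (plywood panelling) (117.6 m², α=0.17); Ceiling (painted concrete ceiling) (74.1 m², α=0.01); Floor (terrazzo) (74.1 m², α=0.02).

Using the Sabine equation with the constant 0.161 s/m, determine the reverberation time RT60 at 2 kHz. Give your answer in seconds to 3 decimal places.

1.826 seconds

Total absorption A = 117.6×0.17 + 74.1×0.01 + 74.1×0.02
  = 19.992 + 0.741 + 1.482 = 22.215 m² sabins.
Room volume: 251.94 m³.
T = 0.161 V/A = 0.161·251.94/22.215 = 1.826 s.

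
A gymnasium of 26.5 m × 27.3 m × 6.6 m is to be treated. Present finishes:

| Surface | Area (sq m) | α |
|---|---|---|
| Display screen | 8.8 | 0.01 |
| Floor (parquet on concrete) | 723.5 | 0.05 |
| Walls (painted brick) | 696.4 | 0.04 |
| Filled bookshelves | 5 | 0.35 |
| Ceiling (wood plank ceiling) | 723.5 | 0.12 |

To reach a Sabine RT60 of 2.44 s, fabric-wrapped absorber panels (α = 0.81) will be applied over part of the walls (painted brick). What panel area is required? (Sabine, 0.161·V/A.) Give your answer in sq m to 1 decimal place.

A₁ = Σ Sᵢαᵢ = 8.8·0.01 + 723.5·0.05 + 696.4·0.04 + 5·0.35 + 723.5·0.12 = 152.689 sabins.
Required A₂ = 0.161·4774.77/2.44 = 315.057 sabins.
ΔA needed = 315.057 − 152.689 = 162.368 sabins.
Net gain per sq m: Δα = 0.81 − 0.04 = 0.77.
Panel area = 162.368 / 0.77 = 210.9 sq m.

210.9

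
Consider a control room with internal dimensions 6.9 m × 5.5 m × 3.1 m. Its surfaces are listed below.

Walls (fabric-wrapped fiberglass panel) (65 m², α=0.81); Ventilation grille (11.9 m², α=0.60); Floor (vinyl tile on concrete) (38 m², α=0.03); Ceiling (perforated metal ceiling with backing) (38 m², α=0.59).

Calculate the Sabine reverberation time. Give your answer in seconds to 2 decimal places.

Equivalent absorption area: A = 65×0.81 + 11.9×0.60 + 38×0.03 + 38×0.59 = 83.350 m².
V = 6.9·5.5·3.1 = 117.645 m³.
Sabine: RT60 = 0.161 × 117.645 / 83.350 = 0.23 s.

0.23 sec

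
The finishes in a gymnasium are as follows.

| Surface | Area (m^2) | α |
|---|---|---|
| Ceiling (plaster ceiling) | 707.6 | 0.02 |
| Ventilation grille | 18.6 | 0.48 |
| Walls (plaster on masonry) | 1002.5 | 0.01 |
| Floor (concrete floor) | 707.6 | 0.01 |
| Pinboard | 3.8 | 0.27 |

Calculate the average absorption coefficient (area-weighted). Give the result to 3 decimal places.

Total surface area S = 2440.1 m^2.
Weighted sum Σ Sα = 41.207.
ᾱ = 41.207 / 2440.1 = 0.017.

0.017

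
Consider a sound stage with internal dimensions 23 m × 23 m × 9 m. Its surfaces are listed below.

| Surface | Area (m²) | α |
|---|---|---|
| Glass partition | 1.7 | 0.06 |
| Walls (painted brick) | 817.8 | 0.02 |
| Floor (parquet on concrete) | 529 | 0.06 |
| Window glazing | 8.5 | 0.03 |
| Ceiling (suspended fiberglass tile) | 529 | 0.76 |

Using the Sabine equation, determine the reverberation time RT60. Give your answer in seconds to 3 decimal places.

1.702 s

Equivalent absorption area: A = 1.7×0.06 + 817.8×0.02 + 529×0.06 + 8.5×0.03 + 529×0.76 = 450.493 m².
Volume V = 23 × 23 × 9 = 4761 m³.
T = 0.161 V/A = 0.161·4761/450.493 = 1.702 s.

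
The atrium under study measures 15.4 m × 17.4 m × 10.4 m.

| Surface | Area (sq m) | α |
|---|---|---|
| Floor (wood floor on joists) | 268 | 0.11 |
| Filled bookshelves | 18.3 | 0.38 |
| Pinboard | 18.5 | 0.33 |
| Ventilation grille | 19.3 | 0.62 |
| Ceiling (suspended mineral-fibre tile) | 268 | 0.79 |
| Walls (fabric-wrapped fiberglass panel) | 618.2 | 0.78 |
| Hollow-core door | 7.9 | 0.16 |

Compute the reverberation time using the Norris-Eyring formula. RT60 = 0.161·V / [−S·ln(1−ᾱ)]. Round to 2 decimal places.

0.39 seconds

Total surface area S = 268 + 18.3 + 18.5 + 19.3 + 268 + 618.2 + 7.9 = 1218.2 sq m.
Σ(Sᵢαᵢ) = 268·0.11 + 18.3·0.38 + 18.5·0.33 + 19.3·0.62 + 268·0.79 + 618.2·0.78 + 7.9·0.16 = 749.685.
Mean coefficient ᾱ = A/S = 0.6154.
Eyring denominator: −S ln(1−ᾱ) = 1164.053.
V = 15.4 × 17.4 × 10.4 = 2786.784 m³.
T = 0.161·V/[−S·ln(1−ᾱ)] = 0.161·2786.784/1164.053 = 0.39 s.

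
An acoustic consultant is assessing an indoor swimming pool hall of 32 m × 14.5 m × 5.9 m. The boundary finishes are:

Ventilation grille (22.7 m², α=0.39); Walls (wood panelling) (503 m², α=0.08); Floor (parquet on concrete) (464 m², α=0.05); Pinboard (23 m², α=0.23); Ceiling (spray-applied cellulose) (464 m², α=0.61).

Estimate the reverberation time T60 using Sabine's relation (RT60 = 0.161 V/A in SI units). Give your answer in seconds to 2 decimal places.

1.22 sec

Summing Sᵢαᵢ: 8.853 + 40.240 + 23.200 + 5.290 + 283.040 → A = 360.623 sabins.
Room volume: 2737.6 m³.
RT60 = 0.161 · V / A = 0.161 × 2737.6 / 360.623 = 1.22 s.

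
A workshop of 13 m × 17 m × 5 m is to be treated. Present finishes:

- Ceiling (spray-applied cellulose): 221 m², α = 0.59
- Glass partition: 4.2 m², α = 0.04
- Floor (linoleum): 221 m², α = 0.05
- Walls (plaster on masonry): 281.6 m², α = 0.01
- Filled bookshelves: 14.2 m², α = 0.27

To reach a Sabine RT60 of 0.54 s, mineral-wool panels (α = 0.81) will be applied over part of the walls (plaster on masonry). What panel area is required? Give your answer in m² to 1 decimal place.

A₁ = Σ Sᵢαᵢ = 221·0.59 + 4.2·0.04 + 221·0.05 + 281.6·0.01 + 14.2·0.27 = 148.258 sabins.
V = 1105 m³. Target absorption A₂ = 0.161 × 1105 / 0.54 = 329.454 sabins.
Absorption to add: 329.454 − 148.258 = 181.196 sabins.
Each m² of panel replacing the walls (plaster on masonry) adds (0.81 − 0.01) = 0.80 sabins.
Area = ΔA/Δα = 181.196/0.80 = 226.5 m².

226.5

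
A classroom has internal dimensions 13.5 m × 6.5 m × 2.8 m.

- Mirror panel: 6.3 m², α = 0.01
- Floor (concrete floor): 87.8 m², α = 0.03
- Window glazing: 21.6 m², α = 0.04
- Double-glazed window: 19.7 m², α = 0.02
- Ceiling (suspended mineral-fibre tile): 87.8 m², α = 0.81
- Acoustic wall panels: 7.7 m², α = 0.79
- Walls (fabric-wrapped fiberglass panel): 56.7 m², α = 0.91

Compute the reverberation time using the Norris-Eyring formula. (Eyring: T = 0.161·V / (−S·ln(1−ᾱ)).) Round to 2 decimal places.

S = Σ Sᵢ = 287.6 m².
Absorption A = 6.3·0.01 + 87.8·0.03 + 21.6·0.04 + 19.7·0.02 + 87.8·0.81 + 7.7·0.79 + 56.7·0.91 = 132.753 sabins.
ᾱ = 132.753 / 287.6 = 0.4616.
Eyring denominator: −S ln(1−ᾱ) = 178.069.
V = 13.5 × 6.5 × 2.8 = 245.7 m³.
RT60 = 0.161 × 245.7 / 178.069 = 0.22 s.

0.22 seconds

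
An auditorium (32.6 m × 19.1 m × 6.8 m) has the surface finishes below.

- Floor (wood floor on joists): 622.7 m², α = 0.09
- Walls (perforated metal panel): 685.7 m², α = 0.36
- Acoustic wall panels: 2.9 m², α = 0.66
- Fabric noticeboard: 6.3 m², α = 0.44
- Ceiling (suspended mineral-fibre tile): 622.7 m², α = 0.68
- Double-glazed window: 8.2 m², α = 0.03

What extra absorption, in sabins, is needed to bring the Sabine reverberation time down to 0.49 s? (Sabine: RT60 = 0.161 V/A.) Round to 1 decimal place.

659.9 sabins

Total absorption A₁ = 622.7*0.09 + 685.7*0.36 + 2.9*0.66 + 6.3*0.44 + 622.7*0.68 + 8.2*0.03
  = 56.043 + 246.852 + 1.914 + 2.772 + 423.436 + 0.246 = 731.263 m² sabins.
For T = 0.49 s, need A₂ = 0.161·V/T = 0.161·4234.088/0.49 = 1391.200 sabins.
Additional absorption ΔA = 1391.200 − 731.263 = 659.9 sabins.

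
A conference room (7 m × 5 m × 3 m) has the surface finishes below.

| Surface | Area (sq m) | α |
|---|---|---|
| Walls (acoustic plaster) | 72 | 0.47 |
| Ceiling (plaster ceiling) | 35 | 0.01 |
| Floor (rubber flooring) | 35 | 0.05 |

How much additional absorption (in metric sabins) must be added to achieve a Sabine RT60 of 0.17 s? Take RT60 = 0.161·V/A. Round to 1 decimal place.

63.5 sabins

Equivalent absorption area: A₁ = 72×0.47 + 35×0.01 + 35×0.05 = 35.940 sq m.
For T = 0.17 s, need A₂ = 0.161·V/T = 0.161·105/0.17 = 99.441 sabins.
ΔA = A₂ − A₁ = 99.441 − 35.940 = 63.5 sabins.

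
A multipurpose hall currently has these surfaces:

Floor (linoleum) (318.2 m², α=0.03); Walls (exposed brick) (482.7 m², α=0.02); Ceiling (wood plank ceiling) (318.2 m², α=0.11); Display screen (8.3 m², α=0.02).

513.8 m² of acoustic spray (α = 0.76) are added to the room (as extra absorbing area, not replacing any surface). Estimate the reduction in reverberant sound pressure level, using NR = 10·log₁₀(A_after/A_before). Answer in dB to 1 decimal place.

9.1 dB

Summing Sᵢαᵢ: 9.546 + 9.654 + 35.002 + 0.166 → A_before = 54.368 sabins.
Added absorption = 513.8 × 0.76 = 390.488 sabins.
A_after = 54.368 + 390.488 = 444.856 sabins.
NR = 10·log₁₀(444.856/54.368) = 9.1 dB.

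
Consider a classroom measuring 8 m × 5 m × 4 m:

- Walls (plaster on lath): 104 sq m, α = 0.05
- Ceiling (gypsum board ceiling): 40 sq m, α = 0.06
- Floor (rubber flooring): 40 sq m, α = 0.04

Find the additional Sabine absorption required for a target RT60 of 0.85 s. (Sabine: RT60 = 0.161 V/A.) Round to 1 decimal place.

21.1 sabins

A₁ = Σ Sᵢαᵢ = 104×0.05 + 40×0.06 + 40×0.04 = 9.200 sabins.
Target A₂ = 0.161·160/0.85 = 30.306 sabins (V = 160 m³).
Additional absorption ΔA = 30.306 − 9.200 = 21.1 sabins.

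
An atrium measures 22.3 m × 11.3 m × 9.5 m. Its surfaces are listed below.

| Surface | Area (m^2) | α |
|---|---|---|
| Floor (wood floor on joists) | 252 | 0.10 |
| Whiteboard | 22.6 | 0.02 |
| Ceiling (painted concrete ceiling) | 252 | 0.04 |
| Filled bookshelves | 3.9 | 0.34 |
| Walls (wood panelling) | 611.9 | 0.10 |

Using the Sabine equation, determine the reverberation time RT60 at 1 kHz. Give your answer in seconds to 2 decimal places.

Summing Sᵢαᵢ: 25.200 + 0.452 + 10.080 + 1.326 + 61.190 → A = 98.248 sabins.
Volume V = 22.3 × 11.3 × 9.5 = 2393.905 m³.
T = 0.161 V/A = 0.161·2393.905/98.248 = 3.92 s.

3.92 seconds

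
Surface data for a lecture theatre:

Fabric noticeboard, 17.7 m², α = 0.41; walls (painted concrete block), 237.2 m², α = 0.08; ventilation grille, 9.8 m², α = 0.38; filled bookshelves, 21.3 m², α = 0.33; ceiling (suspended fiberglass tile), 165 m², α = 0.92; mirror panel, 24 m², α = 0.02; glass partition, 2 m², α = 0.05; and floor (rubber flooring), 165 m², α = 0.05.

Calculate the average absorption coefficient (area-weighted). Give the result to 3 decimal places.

Total surface area S = 642.0 m².
A = 17.7*0.41 + 237.2*0.08 + 9.8*0.38 + 21.3*0.33 + 165*0.92 + 24*0.02 + 2*0.05 + 165*0.05 = 197.616 sabins.
ᾱ = A/S = 0.308.

0.308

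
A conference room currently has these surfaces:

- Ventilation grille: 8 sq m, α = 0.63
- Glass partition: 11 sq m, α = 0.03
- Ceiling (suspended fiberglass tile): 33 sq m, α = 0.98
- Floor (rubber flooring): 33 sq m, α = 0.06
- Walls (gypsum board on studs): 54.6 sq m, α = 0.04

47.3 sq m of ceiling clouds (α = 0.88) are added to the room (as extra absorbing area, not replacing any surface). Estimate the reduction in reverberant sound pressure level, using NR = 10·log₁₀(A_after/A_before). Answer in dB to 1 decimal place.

3.0 dB

Summing Sᵢαᵢ: 5.040 + 0.330 + 32.340 + 1.980 + 2.184 → A_before = 41.874 sabins.
Added absorption = 47.3 × 0.88 = 41.624 sabins.
New total A_after = 83.498 sabins.
Reduction = 10 log₁₀(A_after/A_before) = 10 log₁₀(1.9940) = 3.0 dB.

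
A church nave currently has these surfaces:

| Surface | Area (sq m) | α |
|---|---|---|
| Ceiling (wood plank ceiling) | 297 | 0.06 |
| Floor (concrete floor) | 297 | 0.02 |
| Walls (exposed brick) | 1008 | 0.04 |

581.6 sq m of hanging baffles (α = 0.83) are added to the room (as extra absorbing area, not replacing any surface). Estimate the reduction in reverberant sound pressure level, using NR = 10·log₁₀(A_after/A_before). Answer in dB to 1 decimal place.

Equivalent absorption area: A_before = 297·0.06 + 297·0.02 + 1008·0.04 = 64.080 sq m.
Added absorption = 581.6 × 0.83 = 482.728 sabins.
A_after = 64.080 + 482.728 = 546.808 sabins.
Reduction = 10 log₁₀(A_after/A_before) = 10 log₁₀(8.5332) = 9.3 dB.

9.3 dB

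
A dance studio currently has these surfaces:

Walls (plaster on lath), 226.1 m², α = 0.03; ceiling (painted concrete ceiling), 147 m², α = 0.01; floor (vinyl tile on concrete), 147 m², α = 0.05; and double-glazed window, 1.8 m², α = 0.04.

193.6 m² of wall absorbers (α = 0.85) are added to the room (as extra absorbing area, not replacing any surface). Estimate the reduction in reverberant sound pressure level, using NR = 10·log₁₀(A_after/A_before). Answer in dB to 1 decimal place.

10.6 dB

Equivalent absorption area: A_before = 226.1×0.03 + 147×0.01 + 147×0.05 + 1.8×0.04 = 15.675 m².
Added absorption = 193.6 × 0.85 = 164.560 sabins.
New total A_after = 180.235 sabins.
Reduction = 10 log₁₀(A_after/A_before) = 10 log₁₀(11.4982) = 10.6 dB.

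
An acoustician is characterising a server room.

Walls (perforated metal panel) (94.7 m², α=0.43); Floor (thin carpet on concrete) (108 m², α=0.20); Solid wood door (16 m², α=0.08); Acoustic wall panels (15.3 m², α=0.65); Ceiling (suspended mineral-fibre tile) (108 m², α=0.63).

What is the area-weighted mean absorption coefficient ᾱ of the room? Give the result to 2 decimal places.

Total surface area S = 342.0 m².
Σ(Sᵢαᵢ) = 94.7·0.43 + 108·0.20 + 16·0.08 + 15.3·0.65 + 108·0.63 = 141.586.
ᾱ = 141.586 / 342.0 = 0.41.

0.41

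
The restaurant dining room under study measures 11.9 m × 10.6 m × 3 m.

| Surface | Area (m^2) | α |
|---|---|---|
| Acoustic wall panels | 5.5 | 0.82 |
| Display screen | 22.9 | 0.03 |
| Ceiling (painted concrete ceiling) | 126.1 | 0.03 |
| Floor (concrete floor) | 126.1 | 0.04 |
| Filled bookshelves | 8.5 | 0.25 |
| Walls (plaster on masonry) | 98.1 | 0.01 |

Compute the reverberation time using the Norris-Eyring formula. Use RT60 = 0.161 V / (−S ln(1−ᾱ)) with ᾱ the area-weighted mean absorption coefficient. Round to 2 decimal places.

S = Σ Sᵢ = 387.2 m^2.
Σ(Sᵢαᵢ) = 5.5·0.82 + 22.9·0.03 + 126.1·0.03 + 126.1·0.04 + 8.5·0.25 + 98.1·0.01 = 17.130.
Mean coefficient ᾱ = A/S = 0.0442.
Eyring denominator: −S ln(1−ᾱ) = 17.504.
V = 11.9 × 10.6 × 3 = 378.42 m³.
T = 0.161·V/[−S·ln(1−ᾱ)] = 0.161·378.42/17.504 = 3.48 s.

3.48 sec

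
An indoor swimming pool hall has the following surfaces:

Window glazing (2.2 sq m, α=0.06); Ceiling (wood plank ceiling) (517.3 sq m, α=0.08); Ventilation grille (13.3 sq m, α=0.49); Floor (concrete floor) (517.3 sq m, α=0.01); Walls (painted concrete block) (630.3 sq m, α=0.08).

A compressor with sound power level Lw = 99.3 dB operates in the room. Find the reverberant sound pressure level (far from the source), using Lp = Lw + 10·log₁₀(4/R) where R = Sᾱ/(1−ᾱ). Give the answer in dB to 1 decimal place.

Σ(Sᵢαᵢ) = 2.2·0.06 + 517.3·0.08 + 13.3·0.49 + 517.3·0.01 + 630.3·0.08 = 103.630; total area S = 1680.4 sq m.
ᾱ = 0.0617, so room constant R = A/(1−ᾱ) = 110.444 sq m.
Lp = 99.3 + 10·log₁₀(4/110.444) = 99.3 + (-14.41) = 84.9 dB.

84.9 dB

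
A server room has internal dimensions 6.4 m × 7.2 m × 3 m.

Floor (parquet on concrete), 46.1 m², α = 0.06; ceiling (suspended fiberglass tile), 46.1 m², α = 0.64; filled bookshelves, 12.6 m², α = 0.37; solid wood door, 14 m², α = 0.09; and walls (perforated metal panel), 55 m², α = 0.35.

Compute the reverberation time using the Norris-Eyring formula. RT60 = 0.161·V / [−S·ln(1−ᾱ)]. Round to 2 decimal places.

Total surface area S = 46.1 + 46.1 + 12.6 + 14 + 55 = 173.8 m².
Σ(Sᵢαᵢ) = 46.1·0.06 + 46.1·0.64 + 12.6·0.37 + 14·0.09 + 55·0.35 = 57.442.
ᾱ = 57.442 / 173.8 = 0.3305.
−S·ln(1−ᾱ) = −173.8 × ln(1 − 0.3305) = 69.733.
V = 6.4 × 7.2 × 3 = 138.24 m³.
T = 0.161·V/[−S·ln(1−ᾱ)] = 0.161·138.24/69.733 = 0.32 s.

0.32 sec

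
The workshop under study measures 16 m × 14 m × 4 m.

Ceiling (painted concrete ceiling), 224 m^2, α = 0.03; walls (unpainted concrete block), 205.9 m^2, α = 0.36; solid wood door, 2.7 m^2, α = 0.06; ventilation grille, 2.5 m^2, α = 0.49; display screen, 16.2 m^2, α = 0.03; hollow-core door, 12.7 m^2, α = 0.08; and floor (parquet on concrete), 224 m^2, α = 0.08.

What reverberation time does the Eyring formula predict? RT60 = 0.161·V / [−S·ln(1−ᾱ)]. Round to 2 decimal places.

1.31 seconds

Total surface area S = 224 + 205.9 + 2.7 + 2.5 + 16.2 + 12.7 + 224 = 688.0 m^2.
Σ(Sᵢαᵢ) = 224×0.03 + 205.9×0.36 + 2.7×0.06 + 2.5×0.49 + 16.2×0.03 + 12.7×0.08 + 224×0.08 = 101.653.
ᾱ = 101.653 / 688.0 = 0.1478.
Eyring denominator: −S ln(1−ᾱ) = 110.035.
V = 16 × 14 × 4 = 896 m³.
RT60 = 0.161 × 896 / 110.035 = 1.31 s.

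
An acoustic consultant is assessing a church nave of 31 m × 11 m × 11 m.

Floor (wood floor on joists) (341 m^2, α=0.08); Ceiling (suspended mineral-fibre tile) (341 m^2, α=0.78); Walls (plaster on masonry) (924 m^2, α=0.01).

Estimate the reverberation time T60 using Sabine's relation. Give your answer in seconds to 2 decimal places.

Summing Sᵢαᵢ: 27.280 + 265.980 + 9.240 → A = 302.500 sabins.
V = 31·11·11 = 3751 m³.
RT60 = 0.161 · V / A = 0.161 × 3751 / 302.500 = 2.00 s.

2.00 seconds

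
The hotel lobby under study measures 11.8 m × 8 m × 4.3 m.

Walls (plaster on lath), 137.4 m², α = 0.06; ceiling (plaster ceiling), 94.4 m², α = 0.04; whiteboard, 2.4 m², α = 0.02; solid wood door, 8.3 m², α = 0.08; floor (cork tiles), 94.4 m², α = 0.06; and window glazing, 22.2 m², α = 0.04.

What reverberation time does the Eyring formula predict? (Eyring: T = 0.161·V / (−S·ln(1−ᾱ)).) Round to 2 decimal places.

3.30 s

Total surface area S = 137.4 + 94.4 + 2.4 + 8.3 + 94.4 + 22.2 = 359.1 m².
Σ(Sᵢαᵢ) = 137.4·0.06 + 94.4·0.04 + 2.4·0.02 + 8.3·0.08 + 94.4·0.06 + 22.2·0.04 = 19.284.
ᾱ = 19.284 / 359.1 = 0.0537.
Eyring denominator: −S ln(1−ᾱ) = 19.821.
V = 11.8 × 8 × 4.3 = 405.92 m³.
RT60 = 0.161 × 405.92 / 19.821 = 3.30 s.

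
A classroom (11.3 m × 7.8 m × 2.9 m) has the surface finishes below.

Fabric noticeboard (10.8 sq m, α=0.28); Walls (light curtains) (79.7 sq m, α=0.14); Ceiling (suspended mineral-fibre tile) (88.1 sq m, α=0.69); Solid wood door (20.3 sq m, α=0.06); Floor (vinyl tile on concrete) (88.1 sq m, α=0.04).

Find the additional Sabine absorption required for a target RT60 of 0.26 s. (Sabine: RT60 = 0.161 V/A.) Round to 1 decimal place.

78.6 sabins

Total absorption A₁ = 10.8×0.28 + 79.7×0.14 + 88.1×0.69 + 20.3×0.06 + 88.1×0.04
  = 3.024 + 11.158 + 60.789 + 1.218 + 3.524 = 79.713 sq m sabins.
Target A₂ = 0.161·255.606/0.26 = 158.279 sabins (V = 255.606 m³).
ΔA = A₂ − A₁ = 158.279 − 79.713 = 78.6 sabins.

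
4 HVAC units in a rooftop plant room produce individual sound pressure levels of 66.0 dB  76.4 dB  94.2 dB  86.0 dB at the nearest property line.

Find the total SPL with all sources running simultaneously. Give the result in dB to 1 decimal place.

Sum in the linear (power) domain: Σ 10^(Lᵢ/10) = 10^(66.0/10) + 10^(76.4/10) + 10^(94.2/10) + 10^(86.0/10) = 3.076e+09.
Back to dB: 10·log₁₀ Σ = 94.9 dB.

94.9 dB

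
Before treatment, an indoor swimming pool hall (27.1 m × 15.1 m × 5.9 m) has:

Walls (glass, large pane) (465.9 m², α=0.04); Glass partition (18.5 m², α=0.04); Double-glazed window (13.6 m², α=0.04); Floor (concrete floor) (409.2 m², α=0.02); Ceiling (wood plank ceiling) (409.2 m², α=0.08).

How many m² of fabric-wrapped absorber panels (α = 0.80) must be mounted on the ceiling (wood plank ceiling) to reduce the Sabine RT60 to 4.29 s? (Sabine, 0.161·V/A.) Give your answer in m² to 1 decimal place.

41.3

Summing Sᵢαᵢ: 18.636 + 0.740 + 0.544 + 8.184 + 32.736 → A₁ = 60.840 sabins.
V = 2414.339 m³. Target absorption A₂ = 0.161 × 2414.339 / 4.29 = 90.608 sabins.
ΔA needed = 90.608 − 60.840 = 29.768 sabins.
Each m² of panel replacing the ceiling (wood plank ceiling) adds (0.80 − 0.08) = 0.72 sabins.
Panel area = 29.768 / 0.72 = 41.3 m².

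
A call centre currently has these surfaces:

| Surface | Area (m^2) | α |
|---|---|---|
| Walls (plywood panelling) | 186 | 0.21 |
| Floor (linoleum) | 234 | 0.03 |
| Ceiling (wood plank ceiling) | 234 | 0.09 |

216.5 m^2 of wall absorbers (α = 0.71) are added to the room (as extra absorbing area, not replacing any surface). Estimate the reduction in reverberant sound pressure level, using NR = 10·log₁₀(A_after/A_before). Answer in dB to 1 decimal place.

Equivalent absorption area: A_before = 186*0.21 + 234*0.03 + 234*0.09 = 67.140 m^2.
Treatment contributes 216.5·0.71 = 153.715 sabins.
New total A_after = 220.855 sabins.
Reduction = 10 log₁₀(A_after/A_before) = 10 log₁₀(3.2895) = 5.2 dB.

5.2 dB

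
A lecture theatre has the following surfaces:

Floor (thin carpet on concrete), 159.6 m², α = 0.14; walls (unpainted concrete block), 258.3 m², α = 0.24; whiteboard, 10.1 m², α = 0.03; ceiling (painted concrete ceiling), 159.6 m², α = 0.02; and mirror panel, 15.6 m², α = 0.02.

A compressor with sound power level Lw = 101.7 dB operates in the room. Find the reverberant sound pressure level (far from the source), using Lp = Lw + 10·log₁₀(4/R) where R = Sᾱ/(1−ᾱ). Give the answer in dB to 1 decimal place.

87.6 dB

A = 88.143 sabins; S = 603.2 m².
ᾱ = 0.1461, so room constant R = A/(1−ᾱ) = 103.224 m².
Lp = 101.7 + 10·log₁₀(4/103.224) = 101.7 + (-14.12) = 87.6 dB.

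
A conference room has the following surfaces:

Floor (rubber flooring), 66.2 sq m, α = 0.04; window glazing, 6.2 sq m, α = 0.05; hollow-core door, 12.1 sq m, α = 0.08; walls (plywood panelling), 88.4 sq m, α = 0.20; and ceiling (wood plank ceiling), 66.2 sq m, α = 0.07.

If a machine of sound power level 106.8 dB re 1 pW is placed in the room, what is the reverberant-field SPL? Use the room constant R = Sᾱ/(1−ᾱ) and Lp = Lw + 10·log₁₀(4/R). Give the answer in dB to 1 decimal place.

98.1 dB

Σ(Sᵢαᵢ) = 66.2·0.04 + 6.2·0.05 + 12.1·0.08 + 88.4·0.20 + 66.2·0.07 = 26.240; total area S = 239.1 sq m.
ᾱ = 26.240/239.1 = 0.1097; R = Sᾱ/(1−ᾱ) = 26.240/(1−0.1097) = 29.473 sq m.
Lp = 106.8 + 10·log₁₀(4/29.473) = 106.8 + (-8.67) = 98.1 dB.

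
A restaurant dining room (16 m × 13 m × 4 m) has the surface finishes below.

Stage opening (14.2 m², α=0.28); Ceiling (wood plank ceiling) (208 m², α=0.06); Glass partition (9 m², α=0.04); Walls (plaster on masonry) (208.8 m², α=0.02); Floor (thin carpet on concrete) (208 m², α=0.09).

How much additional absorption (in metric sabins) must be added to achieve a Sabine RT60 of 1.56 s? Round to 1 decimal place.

46.2 sabins

Total absorption A₁ = 14.2*0.28 + 208*0.06 + 9*0.04 + 208.8*0.02 + 208*0.09
  = 3.976 + 12.480 + 0.360 + 4.176 + 18.720 = 39.712 m² sabins.
Target A₂ = 0.161·832/1.56 = 85.867 sabins (V = 832 m³).
Additional absorption ΔA = 85.867 − 39.712 = 46.2 sabins.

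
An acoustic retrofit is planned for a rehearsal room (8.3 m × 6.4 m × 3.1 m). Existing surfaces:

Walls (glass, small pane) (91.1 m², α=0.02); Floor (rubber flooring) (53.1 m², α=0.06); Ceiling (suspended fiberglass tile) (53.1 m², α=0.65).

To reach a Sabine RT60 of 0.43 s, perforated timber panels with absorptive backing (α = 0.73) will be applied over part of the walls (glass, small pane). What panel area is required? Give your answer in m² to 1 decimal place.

Total absorption A₁ = 91.1×0.02 + 53.1×0.06 + 53.1×0.65
  = 1.822 + 3.186 + 34.515 = 39.523 m² sabins.
Required A₂ = 0.161·164.672/0.43 = 61.656 sabins.
Absorption to add: 61.656 − 39.523 = 22.133 sabins.
Net gain per m²: Δα = 0.73 − 0.02 = 0.71.
Area = ΔA/Δα = 22.133/0.71 = 31.2 m².

31.2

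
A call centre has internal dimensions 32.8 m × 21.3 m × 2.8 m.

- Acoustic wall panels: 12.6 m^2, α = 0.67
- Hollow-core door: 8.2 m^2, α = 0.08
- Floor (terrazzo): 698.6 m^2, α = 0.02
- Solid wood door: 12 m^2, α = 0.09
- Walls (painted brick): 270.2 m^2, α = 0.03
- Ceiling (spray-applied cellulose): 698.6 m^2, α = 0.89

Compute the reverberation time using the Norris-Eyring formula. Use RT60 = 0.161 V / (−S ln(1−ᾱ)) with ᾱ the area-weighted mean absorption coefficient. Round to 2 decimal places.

S = Σ Sᵢ = 1700.2 m^2.
Absorption A = 12.6·0.67 + 8.2·0.08 + 698.6·0.02 + 12·0.09 + 270.2·0.03 + 698.6·0.89 = 654.010 sabins.
ᾱ = 654.010 / 1700.2 = 0.3847.
−S·ln(1−ᾱ) = −1700.2 × ln(1 − 0.3847) = 825.694.
V = 32.8 × 21.3 × 2.8 = 1956.192 m³.
T = 0.161·V/[−S·ln(1−ᾱ)] = 0.161·1956.192/825.694 = 0.38 s.

0.38 s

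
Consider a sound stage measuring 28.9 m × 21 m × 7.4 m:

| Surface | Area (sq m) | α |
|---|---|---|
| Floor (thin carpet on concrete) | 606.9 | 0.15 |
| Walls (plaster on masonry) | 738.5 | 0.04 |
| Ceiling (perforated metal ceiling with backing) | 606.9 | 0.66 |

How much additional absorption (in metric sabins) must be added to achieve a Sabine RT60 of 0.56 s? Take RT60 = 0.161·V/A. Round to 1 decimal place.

Summing Sᵢαᵢ: 91.035 + 29.540 + 400.554 → A₁ = 521.129 sabins.
Target A₂ = 0.161·4491.06/0.56 = 1291.180 sabins (V = 4491.06 m³).
Shortfall: 1291.180 − 521.129 = 770.1 sabins.

770.1 sabins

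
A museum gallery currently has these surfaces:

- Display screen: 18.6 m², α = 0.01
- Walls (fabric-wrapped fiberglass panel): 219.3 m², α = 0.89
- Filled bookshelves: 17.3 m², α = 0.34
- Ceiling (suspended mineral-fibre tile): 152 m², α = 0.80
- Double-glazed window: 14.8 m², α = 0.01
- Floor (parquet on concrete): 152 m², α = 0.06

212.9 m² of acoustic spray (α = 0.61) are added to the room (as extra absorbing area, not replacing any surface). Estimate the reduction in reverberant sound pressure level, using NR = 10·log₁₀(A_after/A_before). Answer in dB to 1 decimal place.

1.4 dB

Summing Sᵢαᵢ: 0.186 + 195.177 + 5.882 + 121.600 + 0.148 + 9.120 → A_before = 332.113 sabins.
Treatment contributes 212.9·0.61 = 129.869 sabins.
New total A_after = 461.982 sabins.
Reduction = 10 log₁₀(A_after/A_before) = 10 log₁₀(1.3910) = 1.4 dB.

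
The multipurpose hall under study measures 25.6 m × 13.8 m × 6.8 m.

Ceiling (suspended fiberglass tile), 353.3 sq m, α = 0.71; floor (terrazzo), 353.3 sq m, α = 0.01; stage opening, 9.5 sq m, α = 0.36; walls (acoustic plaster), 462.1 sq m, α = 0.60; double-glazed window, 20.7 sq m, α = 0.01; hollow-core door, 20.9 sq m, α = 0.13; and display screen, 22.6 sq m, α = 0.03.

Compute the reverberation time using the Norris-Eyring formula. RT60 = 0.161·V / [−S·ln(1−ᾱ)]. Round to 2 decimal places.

0.55 s

S = Σ Sᵢ = 1242.4 sq m.
Absorption A = 353.3·0.71 + 353.3·0.01 + 9.5·0.36 + 462.1·0.60 + 20.7·0.01 + 20.9·0.13 + 22.6·0.03 = 538.658 sabins.
ᾱ = 538.658 / 1242.4 = 0.4336.
Eyring denominator: −S ln(1−ᾱ) = 706.248.
V = 25.6 × 13.8 × 6.8 = 2402.304 m³.
T = 0.161·V/[−S·ln(1−ᾱ)] = 0.161·2402.304/706.248 = 0.55 s.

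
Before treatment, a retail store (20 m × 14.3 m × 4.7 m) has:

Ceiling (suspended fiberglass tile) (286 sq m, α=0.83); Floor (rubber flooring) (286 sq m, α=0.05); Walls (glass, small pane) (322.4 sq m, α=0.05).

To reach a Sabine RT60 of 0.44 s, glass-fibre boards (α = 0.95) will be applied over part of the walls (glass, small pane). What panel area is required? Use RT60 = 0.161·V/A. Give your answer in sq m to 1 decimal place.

Summing Sᵢαᵢ: 237.380 + 14.300 + 16.120 → A₁ = 267.800 sabins.
V = 1344.2 m³. Target absorption A₂ = 0.161 × 1344.2 / 0.44 = 491.855 sabins.
Absorption to add: 491.855 − 267.800 = 224.055 sabins.
Net gain per sq m: Δα = 0.95 − 0.05 = 0.90.
Panel area = 224.055 / 0.90 = 249.0 sq m.

249.0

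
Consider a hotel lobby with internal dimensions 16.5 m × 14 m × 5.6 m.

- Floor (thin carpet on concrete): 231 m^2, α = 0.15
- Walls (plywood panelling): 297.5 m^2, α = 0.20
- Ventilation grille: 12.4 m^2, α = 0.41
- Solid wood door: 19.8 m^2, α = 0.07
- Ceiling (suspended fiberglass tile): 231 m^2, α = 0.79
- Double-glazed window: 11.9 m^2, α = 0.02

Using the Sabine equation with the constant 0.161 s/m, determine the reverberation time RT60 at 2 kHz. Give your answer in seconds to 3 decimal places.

0.735 seconds

A = Σ Sᵢαᵢ = 231*0.15 + 297.5*0.20 + 12.4*0.41 + 19.8*0.07 + 231*0.79 + 11.9*0.02 = 283.348 sabins.
Room volume: 1293.6 m³.
Sabine: RT60 = 0.161 × 1293.6 / 283.348 = 0.735 s.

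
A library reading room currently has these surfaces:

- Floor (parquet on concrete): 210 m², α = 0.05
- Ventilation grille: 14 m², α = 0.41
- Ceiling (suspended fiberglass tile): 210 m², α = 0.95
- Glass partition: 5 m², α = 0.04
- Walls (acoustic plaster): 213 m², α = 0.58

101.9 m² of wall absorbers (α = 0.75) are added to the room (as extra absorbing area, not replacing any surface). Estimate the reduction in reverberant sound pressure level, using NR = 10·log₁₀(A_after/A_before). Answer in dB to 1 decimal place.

0.9 dB

Total absorption A_before = 210×0.05 + 14×0.41 + 210×0.95 + 5×0.04 + 213×0.58
  = 10.500 + 5.740 + 199.500 + 0.200 + 123.540 = 339.480 m² sabins.
Added absorption = 101.9 × 0.75 = 76.425 sabins.
New total A_after = 415.905 sabins.
Reduction = 10 log₁₀(A_after/A_before) = 10 log₁₀(1.2251) = 0.9 dB.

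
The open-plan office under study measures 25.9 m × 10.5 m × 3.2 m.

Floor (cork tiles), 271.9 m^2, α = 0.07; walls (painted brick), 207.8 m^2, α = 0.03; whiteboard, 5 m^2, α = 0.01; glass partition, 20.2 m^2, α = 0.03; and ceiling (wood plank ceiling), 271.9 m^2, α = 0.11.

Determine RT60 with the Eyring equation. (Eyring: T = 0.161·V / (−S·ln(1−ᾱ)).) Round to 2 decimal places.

2.42 s

S = Σ Sᵢ = 776.8 m^2.
Absorption A = 271.9·0.07 + 207.8·0.03 + 5·0.01 + 20.2·0.03 + 271.9·0.11 = 55.832 sabins.
Mean coefficient ᾱ = A/S = 0.0719.
Eyring denominator: −S ln(1−ᾱ) = 57.962.
V = 25.9 × 10.5 × 3.2 = 870.24 m³.
RT60 = 0.161 × 870.24 / 57.962 = 2.42 s.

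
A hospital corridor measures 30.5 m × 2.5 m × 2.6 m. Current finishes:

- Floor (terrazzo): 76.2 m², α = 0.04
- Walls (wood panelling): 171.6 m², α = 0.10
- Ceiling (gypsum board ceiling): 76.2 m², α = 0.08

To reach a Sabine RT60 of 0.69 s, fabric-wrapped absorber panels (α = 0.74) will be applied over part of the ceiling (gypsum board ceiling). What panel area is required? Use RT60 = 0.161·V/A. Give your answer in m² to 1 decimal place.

Equivalent absorption area: A₁ = 76.2×0.04 + 171.6×0.10 + 76.2×0.08 = 26.304 m².
V = 198.25 m³. Target absorption A₂ = 0.161 × 198.25 / 0.69 = 46.258 sabins.
Absorption to add: 46.258 − 26.304 = 19.954 sabins.
Net gain per m²: Δα = 0.74 − 0.08 = 0.66.
Panel area = 19.954 / 0.66 = 30.2 m².

30.2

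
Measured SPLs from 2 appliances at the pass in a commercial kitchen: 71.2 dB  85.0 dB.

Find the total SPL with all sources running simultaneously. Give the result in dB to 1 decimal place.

85.2 dB

Converting to relative power and adding: 10^(71.2/10) + 10^(85.0/10) = 3.294e+08.
L_total = 10·log₁₀(3.294e+08) = 85.2 dB.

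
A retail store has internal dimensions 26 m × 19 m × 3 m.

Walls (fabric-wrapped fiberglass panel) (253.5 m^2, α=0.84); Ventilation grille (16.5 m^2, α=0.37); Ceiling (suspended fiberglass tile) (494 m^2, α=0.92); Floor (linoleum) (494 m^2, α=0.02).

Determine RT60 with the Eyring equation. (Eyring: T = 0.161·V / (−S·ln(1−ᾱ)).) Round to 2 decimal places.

Total surface area S = 253.5 + 16.5 + 494 + 494 = 1258.0 m^2.
Absorption A = 253.5×0.84 + 16.5×0.37 + 494×0.92 + 494×0.02 = 683.405 sabins.
ᾱ = 683.405 / 1258.0 = 0.5432.
Eyring denominator: −S ln(1−ᾱ) = 985.655.
V = 26 × 19 × 3 = 1482 m³.
T = 0.161·V/[−S·ln(1−ᾱ)] = 0.161·1482/985.655 = 0.24 s.

0.24 sec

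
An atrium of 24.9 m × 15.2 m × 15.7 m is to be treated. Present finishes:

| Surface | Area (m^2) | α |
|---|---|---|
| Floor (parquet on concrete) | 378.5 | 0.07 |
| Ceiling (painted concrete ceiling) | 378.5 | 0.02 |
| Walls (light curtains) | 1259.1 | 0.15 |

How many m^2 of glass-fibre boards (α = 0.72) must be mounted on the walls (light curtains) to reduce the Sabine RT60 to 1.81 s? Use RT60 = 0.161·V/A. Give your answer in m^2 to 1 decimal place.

536.2

Total absorption A₁ = 378.5*0.07 + 378.5*0.02 + 1259.1*0.15
  = 26.495 + 7.570 + 188.865 = 222.930 m^2 sabins.
V = 5942.136 m³. Target absorption A₂ = 0.161 × 5942.136 / 1.81 = 528.555 sabins.
ΔA needed = 528.555 − 222.930 = 305.625 sabins.
Net gain per m^2: Δα = 0.72 − 0.15 = 0.57.
Panel area = 305.625 / 0.57 = 536.2 m^2.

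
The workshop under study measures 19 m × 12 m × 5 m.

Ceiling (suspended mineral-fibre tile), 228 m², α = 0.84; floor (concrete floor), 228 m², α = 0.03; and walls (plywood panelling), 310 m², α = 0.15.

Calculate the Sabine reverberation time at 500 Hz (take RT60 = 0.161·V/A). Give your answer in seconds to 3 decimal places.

Equivalent absorption area: A = 228*0.84 + 228*0.03 + 310*0.15 = 244.860 m².
Volume V = 19 × 12 × 5 = 1140 m³.
Sabine: RT60 = 0.161 × 1140 / 244.860 = 0.750 s.

0.750 seconds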